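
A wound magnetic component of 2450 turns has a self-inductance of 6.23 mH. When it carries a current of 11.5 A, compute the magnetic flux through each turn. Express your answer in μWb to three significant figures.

From L = NΦ_B/I, the flux per turn is Φ_B = LI/N.
Φ_B = (6.230×10^-3 H)(11.5 A)/2450 = 2.924×10^-5 Wb.

Φ_B ≈ 29.2 μWb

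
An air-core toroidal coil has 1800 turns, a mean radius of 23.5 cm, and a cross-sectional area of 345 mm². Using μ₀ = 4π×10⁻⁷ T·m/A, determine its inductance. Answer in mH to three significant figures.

For a thin toroid, L = μ₀N²A/(2πR).
L = (4π×10⁻⁷)(1800)²(3.450×10^-4) / (2π×0.235 m) = 9.513×10^-4 H.

L ≈ 0.951 mH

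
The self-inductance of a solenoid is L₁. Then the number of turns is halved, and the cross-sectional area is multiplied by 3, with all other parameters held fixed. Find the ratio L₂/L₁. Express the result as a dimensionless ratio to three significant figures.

For a solenoid, L ∝ μᵣN²A/ℓ.
L₂/L₁ = (0.5)^2 × (3) = 0.750.

L₂/L₁ = 0.750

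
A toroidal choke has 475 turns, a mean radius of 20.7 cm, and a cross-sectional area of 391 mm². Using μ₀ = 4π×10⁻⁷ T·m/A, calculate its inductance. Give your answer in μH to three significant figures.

For a thin toroid, L = μ₀N²A/(2πR).
L = (4π×10⁻⁷)(475)²(3.910×10^-4) / (2π×0.207 m) = 8.524×10^-5 H.

L ≈ 85.2 μH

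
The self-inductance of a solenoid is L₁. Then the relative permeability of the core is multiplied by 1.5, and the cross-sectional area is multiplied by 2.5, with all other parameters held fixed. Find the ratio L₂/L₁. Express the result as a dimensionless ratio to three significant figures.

L₂/L₁ = 3.75

For a solenoid, L ∝ μᵣN²A/ℓ.
L₂/L₁ = (1.5) × (2.5) = 3.75.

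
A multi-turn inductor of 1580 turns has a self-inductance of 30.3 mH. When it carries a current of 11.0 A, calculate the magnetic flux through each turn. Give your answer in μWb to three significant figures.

From L = NΦ_B/I, the flux per turn is Φ_B = LI/N.
Φ_B = (3.030×10^-2 H)(11.0 A)/1580 = 2.109×10^-4 Wb.

Φ_B ≈ 211 μWb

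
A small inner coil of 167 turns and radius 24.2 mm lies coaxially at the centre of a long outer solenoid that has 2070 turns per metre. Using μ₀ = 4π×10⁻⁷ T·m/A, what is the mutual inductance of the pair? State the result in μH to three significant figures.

M ≈ 799 μH

The outer solenoid produces a uniform field B₁ = μ₀n₁I₁ across the inner coil,
so the flux linkage is N₂Φ = N₂B₁A₂ = μ₀n₁N₂A₂·I₁, giving M = μ₀n₁N₂A₂.
A₂ = πr² = π(2.420×10^-2 m)² = 1.840×10^-3 m².
M = (4π×10⁻⁷)(2070)(167)(1.840×10^-3) = 7.992×10^-4 H.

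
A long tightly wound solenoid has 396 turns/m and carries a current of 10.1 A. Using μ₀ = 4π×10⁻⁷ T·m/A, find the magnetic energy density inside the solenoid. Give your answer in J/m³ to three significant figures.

u ≈ 10.1 J/m³

B = μ₀nI = (4π×10⁻⁷)(396)(10.1) = 5.026×10^-3 T.
u = B²/(2μ₀) = (5.026×10^-3)²/(2×4π×10⁻⁷) = 10.05 J/m³.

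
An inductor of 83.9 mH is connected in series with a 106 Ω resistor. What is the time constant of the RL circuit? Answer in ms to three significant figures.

τ ≈ 0.792 ms

τ = L/R = (8.390×10^-2 H)/(106 Ω) = 7.915×10^-4 s.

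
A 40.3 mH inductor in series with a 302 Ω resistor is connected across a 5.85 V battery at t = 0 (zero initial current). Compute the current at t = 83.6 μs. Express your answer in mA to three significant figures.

I ≈ 9.02 mA

τ = L/R = 4.030×10^-2/302 = 1.334×10^-4 s; final current I_∞ = ε/R = 5.85/302 = 1.937×10^-2 A.
I(t) = I_∞(1 − e^(−t/τ)) with t/τ = 0.626.
I = (1.937×10^-2)(1 − e^(−0.626)) = 9.018×10^-3 A.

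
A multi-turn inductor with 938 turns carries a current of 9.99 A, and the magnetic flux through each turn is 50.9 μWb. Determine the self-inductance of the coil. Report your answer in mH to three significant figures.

L ≈ 4.78 mH

Self-inductance is defined by L = NΦ_B/I (flux linkage over current).
L = (938)(5.090×10^-5 Wb)/(9.99 A) = 4.779×10^-3 H.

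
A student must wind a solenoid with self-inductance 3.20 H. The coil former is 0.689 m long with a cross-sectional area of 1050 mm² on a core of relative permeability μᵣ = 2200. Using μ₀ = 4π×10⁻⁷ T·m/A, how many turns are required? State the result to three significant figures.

N ≈ 872 turns

A = 1050 mm² = 1.050×10^-3 m².
From L = μ₀μᵣN²A/ℓ, N = √(Lℓ / (μ₀μᵣA)).
N = √[(3.2)(0.689) / ((4π×10⁻⁷)(2200)×1.050×10^-3)] = √(7.595×10^5) ≈ 871.5.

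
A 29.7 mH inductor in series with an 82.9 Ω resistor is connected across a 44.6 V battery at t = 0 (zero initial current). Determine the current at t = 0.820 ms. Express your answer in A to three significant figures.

I ≈ 0.483 A

τ = L/R = 2.970×10^-2/82.9 = 3.583×10^-4 s; final current I_∞ = ε/R = 44.6/82.9 = 0.538 A.
I(t) = I_∞(1 − e^(−t/τ)) with t/τ = 2.289.
I = (0.538)(1 − e^(−2.289)) = 0.48345 A.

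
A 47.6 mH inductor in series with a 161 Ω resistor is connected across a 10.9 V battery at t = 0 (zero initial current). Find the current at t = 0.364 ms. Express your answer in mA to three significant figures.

τ = L/R = 4.760×10^-2/161 = 2.957×10^-4 s; final current I_∞ = ε/R = 10.9/161 = 6.770×10^-2 A.
I(t) = I_∞(1 − e^(−t/τ)) with t/τ = 1.231.
I = (6.770×10^-2)(1 − e^(−1.231)) = 4.794×10^-2 A.

I ≈ 47.9 mA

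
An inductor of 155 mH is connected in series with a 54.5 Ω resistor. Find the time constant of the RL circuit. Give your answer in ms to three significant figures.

τ ≈ 2.84 ms

τ = L/R = (0.155 H)/(54.5 Ω) = 2.844×10^-3 s.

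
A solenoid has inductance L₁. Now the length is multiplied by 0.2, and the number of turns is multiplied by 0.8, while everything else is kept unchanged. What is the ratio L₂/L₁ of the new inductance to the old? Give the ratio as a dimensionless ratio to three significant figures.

L₂/L₁ = 3.20

For a solenoid, L ∝ μᵣN²A/ℓ.
L₂/L₁ = (0.2)^-1 × (0.8)^2 = 3.20.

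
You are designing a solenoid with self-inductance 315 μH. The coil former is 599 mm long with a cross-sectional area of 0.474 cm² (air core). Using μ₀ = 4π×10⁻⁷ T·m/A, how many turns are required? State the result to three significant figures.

A = 0.474 cm² = 4.740×10^-5 m².
From L = μ₀N²A/ℓ, N = √(Lℓ / (μ₀A)).
N = √[(3.150×10^-4)(0.599) / ((4π×10⁻⁷)×4.740×10^-5)] = √(3.168×10^6) ≈ 1779.8.

N ≈ 1780 turns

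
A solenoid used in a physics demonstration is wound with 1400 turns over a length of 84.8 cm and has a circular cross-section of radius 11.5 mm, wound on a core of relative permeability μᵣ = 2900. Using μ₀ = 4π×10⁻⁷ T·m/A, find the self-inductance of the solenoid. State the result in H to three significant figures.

A = πr² = π(1.150×10^-2 m)² = 4.1548×10^-4 m².
For a long solenoid, L = μ₀μᵣN²A/ℓ.
L = (4π×10⁻⁷)(2900)(1400)²(4.1548×10^-4)/(0.848 m) = 3.5 H.

L ≈ 3.50 H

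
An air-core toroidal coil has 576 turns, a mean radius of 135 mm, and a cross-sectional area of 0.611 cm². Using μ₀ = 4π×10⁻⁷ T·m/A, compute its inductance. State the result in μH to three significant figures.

L ≈ 30.0 μH

For a thin toroid, L = μ₀N²A/(2πR).
L = (4π×10⁻⁷)(576)²(6.110×10^-5) / (2π×0.135 m) = 3.003×10^-5 H.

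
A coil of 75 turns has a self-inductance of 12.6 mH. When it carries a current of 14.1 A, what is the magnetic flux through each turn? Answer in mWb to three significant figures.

Φ_B ≈ 2.37 mWb

From L = NΦ_B/I, the flux per turn is Φ_B = LI/N.
Φ_B = (1.260×10^-2 H)(14.1 A)/75 = 2.369×10^-3 Wb.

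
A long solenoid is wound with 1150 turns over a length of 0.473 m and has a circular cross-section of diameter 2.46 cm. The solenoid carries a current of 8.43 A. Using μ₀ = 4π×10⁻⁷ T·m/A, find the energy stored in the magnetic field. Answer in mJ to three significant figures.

U ≈ 59.3 mJ

A = π(d/2)² = π(1.230×10^-2 m)² = 4.753×10^-4 m².
L = μ₀N²A/ℓ = (4π×10⁻⁷)(1150)²(4.753×10^-4)/(0.473) = 1.670×10^-3 H.
U = ½LI² = ½(1.670×10^-3)(8.43)² = 5.934×10^-2 J.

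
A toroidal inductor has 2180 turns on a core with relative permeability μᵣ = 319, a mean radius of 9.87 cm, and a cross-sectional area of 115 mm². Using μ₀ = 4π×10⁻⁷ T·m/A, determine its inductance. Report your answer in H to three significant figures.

L ≈ 0.353 H

For a thin toroid, L = μ₀μᵣN²A/(2πR).
L = (4π×10⁻⁷)(319)(2180)²(1.150×10^-4) / (2π×9.870×10^-2 m) = 0.3533 H.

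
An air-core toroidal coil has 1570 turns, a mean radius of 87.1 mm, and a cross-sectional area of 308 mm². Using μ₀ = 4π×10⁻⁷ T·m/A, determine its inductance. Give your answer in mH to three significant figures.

L ≈ 1.74 mH

For a thin toroid, L = μ₀N²A/(2πR).
L = (4π×10⁻⁷)(1570)²(3.080×10^-4) / (2π×8.710×10^-2 m) = 1.743×10^-3 H.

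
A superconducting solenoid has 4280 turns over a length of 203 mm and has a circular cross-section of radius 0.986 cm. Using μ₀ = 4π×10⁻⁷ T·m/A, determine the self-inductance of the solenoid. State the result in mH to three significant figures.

L ≈ 34.6 mH

A = πr² = π(9.860×10^-3 m)² = 3.054×10^-4 m².
For a long solenoid, L = μ₀N²A/ℓ.
L = (4π×10⁻⁷)(4280)²(3.054×10^-4)/(0.203 m) = 3.463×10^-2 H.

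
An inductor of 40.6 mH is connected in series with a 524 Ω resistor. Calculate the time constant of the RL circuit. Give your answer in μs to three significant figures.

τ = L/R = (4.060×10^-2 H)/(524 Ω) = 7.748×10^-5 s.

τ ≈ 77.5 μs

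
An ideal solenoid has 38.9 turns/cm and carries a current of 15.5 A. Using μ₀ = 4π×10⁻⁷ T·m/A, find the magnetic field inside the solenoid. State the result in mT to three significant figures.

B ≈ 75.8 mT

Inside a long solenoid, B = μ₀nI.
B = (4π×10⁻⁷)(3.890×10^3 m⁻¹)(15.5 A) = 7.577×10^-2 T.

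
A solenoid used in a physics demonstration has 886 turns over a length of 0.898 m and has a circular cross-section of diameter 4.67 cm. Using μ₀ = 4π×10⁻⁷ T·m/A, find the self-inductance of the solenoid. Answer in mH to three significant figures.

L ≈ 1.88 mH

A = π(d/2)² = π(2.335×10^-2 m)² = 1.713×10^-3 m².
For a long solenoid, L = μ₀N²A/ℓ.
L = (4π×10⁻⁷)(886)²(1.713×10^-3)/(0.898 m) = 1.882×10^-3 H.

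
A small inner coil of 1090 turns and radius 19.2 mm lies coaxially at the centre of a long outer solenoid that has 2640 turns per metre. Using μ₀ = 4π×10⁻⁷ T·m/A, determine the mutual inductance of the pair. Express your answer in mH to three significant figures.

M ≈ 4.19 mH

The outer solenoid produces a uniform field B₁ = μ₀n₁I₁ across the inner coil,
so the flux linkage is N₂Φ = N₂B₁A₂ = μ₀n₁N₂A₂·I₁, giving M = μ₀n₁N₂A₂.
A₂ = πr² = π(1.920×10^-2 m)² = 1.158×10^-3 m².
M = (4π×10⁻⁷)(2640)(1090)(1.158×10^-3) = 4.188×10^-3 H.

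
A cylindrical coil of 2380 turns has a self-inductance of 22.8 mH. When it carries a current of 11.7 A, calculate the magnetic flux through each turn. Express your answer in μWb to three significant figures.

From L = NΦ_B/I, the flux per turn is Φ_B = LI/N.
Φ_B = (2.280×10^-2 H)(11.7 A)/2380 = 1.121×10^-4 Wb.

Φ_B ≈ 112 μWb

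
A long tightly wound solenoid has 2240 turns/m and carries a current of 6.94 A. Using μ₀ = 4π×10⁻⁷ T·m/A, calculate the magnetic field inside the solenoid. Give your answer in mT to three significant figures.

Inside a long solenoid, B = μ₀nI.
B = (4π×10⁻⁷)(2.240×10^3 m⁻¹)(6.94 A) = 1.954×10^-2 T.

B ≈ 19.5 mT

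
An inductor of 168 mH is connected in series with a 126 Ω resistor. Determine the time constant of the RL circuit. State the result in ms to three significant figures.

τ = L/R = (0.168 H)/(126 Ω) = 1.333×10^-3 s.

τ ≈ 1.33 ms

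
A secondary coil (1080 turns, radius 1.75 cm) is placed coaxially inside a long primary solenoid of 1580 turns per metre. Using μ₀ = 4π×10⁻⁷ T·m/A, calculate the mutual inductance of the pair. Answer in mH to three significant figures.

M ≈ 2.06 mH

The outer solenoid produces a uniform field B₁ = μ₀n₁I₁ across the inner coil,
so the flux linkage is N₂Φ = N₂B₁A₂ = μ₀n₁N₂A₂·I₁, giving M = μ₀n₁N₂A₂.
A₂ = πr² = π(1.750×10^-2 m)² = 9.621×10^-4 m².
M = (4π×10⁻⁷)(1580)(1080)(9.621×10^-4) = 2.063×10^-3 H.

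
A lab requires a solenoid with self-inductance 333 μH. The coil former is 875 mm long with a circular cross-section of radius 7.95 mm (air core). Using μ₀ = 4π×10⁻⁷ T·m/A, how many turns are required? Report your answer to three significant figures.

N ≈ 1080 turns

A = πr² = π(7.950×10^-3 m)² = 1.986×10^-4 m².
From L = μ₀N²A/ℓ, N = √(Lℓ / (μ₀A)).
N = √[(3.330×10^-4)(0.875) / ((4π×10⁻⁷)×1.986×10^-4)] = √(1.168×10^6) ≈ 1080.6.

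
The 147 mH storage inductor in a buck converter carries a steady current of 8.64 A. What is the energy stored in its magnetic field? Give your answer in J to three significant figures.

U ≈ 5.49 J

Stored magnetic energy: U = ½LI².
U = ½(0.147 H)(8.64 A)² = 5.487 J.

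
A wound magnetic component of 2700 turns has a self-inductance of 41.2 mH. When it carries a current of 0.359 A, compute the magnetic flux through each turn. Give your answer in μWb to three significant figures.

Φ_B ≈ 5.48 μWb

From L = NΦ_B/I, the flux per turn is Φ_B = LI/N.
Φ_B = (4.120×10^-2 H)(0.359 A)/2700 = 5.478×10^-6 Wb.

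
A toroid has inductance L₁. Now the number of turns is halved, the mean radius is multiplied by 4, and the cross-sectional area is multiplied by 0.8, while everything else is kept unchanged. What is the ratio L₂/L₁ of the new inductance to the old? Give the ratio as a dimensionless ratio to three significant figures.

L₂/L₁ = 0.0500

For a toroid, L ∝ μᵣN²A/R.
L₂/L₁ = (0.5)^2 × (4)^-1 × (0.8) = 0.0500.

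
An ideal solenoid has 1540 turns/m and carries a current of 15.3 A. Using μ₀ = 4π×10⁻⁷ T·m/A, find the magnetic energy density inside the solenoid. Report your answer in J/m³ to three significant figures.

B = μ₀nI = (4π×10⁻⁷)(1.540×10^3)(15.3) = 2.961×10^-2 T.
u = B²/(2μ₀) = (2.961×10^-2)²/(2×4π×10⁻⁷) = 348.8 J/m³.

u ≈ 349 J/m³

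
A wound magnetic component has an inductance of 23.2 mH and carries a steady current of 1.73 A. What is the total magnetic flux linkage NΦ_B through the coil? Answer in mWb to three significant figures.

From L = NΦ_B/I, the flux linkage is NΦ_B = LI.
NΦ_B = (2.320×10^-2 H)(1.73 A) = 4.014×10^-2 Wb.

NΦ_B ≈ 40.1 mWb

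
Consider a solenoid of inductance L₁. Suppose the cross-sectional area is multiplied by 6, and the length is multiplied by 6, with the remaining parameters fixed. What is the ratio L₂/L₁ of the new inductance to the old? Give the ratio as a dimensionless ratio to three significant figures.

For a solenoid, L ∝ μᵣN²A/ℓ.
L₂/L₁ = (6) × (6)^-1 = 1.00.

L₂/L₁ = 1.00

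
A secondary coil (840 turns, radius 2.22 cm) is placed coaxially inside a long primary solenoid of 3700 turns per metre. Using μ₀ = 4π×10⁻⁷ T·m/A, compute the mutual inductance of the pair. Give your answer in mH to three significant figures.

M ≈ 6.05 mH

The outer solenoid produces a uniform field B₁ = μ₀n₁I₁ across the inner coil,
so the flux linkage is N₂Φ = N₂B₁A₂ = μ₀n₁N₂A₂·I₁, giving M = μ₀n₁N₂A₂.
A₂ = πr² = π(2.220×10^-2 m)² = 1.548×10^-3 m².
M = (4π×10⁻⁷)(3700)(840)(1.548×10^-3) = 6.047×10^-3 H.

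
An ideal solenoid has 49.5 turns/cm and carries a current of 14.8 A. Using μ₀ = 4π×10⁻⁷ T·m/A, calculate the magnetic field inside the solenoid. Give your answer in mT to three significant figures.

B ≈ 92.1 mT

Inside a long solenoid, B = μ₀nI.
B = (4π×10⁻⁷)(4.950×10^3 m⁻¹)(14.8 A) = 9.206×10^-2 T.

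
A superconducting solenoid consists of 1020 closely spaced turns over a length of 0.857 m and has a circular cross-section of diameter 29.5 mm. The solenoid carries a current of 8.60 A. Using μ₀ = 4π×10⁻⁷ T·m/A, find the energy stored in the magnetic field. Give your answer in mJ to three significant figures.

A = π(d/2)² = π(1.475×10^-2 m)² = 6.8349×10^-4 m².
L = μ₀N²A/ℓ = (4π×10⁻⁷)(1020)²(6.8349×10^-4)/(0.857) = 1.043×10^-3 H.
U = ½LI² = ½(1.043×10^-3)(8.60)² = 3.856×10^-2 J.

U ≈ 38.6 mJ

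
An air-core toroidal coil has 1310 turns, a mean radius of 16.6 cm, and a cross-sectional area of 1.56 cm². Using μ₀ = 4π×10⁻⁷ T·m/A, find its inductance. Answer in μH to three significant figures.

For a thin toroid, L = μ₀N²A/(2πR).
L = (4π×10⁻⁷)(1310)²(1.560×10^-4) / (2π×0.166 m) = 3.225×10^-4 H.

L ≈ 323 μH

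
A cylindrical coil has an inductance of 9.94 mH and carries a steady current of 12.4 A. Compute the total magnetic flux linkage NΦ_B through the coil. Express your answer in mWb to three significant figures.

From L = NΦ_B/I, the flux linkage is NΦ_B = LI.
NΦ_B = (9.940×10^-3 H)(12.4 A) = 0.1233 Wb.

NΦ_B ≈ 123 mWb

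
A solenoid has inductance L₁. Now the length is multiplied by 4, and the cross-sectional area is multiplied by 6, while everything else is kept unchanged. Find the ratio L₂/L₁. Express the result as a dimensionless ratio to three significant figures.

L₂/L₁ = 1.50

For a solenoid, L ∝ μᵣN²A/ℓ.
L₂/L₁ = (4)^-1 × (6) = 1.50.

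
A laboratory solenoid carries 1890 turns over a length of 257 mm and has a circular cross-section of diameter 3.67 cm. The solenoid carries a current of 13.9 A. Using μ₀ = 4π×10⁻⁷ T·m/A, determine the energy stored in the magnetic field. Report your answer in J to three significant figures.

U ≈ 1.78 J

A = π(d/2)² = π(1.835×10^-2 m)² = 1.058×10^-3 m².
L = μ₀N²A/ℓ = (4π×10⁻⁷)(1890)²(1.058×10^-3)/(0.257) = 1.848×10^-2 H.
U = ½LI² = ½(1.848×10^-2)(13.9)² = 1.7849 J.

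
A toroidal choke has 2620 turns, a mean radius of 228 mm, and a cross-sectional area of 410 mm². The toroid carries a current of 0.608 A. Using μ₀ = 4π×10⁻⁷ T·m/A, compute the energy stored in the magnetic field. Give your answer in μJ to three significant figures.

L = μ₀N²A/(2πR) = (4π×10⁻⁷)(2620)²(4.100×10^-4)/(2π×0.228) = 2.469×10^-3 H.
U = ½LI² = ½(2.469×10^-3)(0.608)² = 4.563×10^-4 J.

U ≈ 456 μJ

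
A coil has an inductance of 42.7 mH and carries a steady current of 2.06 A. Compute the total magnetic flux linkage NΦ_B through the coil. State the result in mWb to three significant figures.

NΦ_B ≈ 88.0 mWb

From L = NΦ_B/I, the flux linkage is NΦ_B = LI.
NΦ_B = (4.270×10^-2 H)(2.06 A) = 8.796×10^-2 Wb.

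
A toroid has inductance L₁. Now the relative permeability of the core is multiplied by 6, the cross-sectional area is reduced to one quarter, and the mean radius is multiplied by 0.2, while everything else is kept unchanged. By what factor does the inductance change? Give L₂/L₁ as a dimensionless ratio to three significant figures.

L₂/L₁ = 7.50

For a toroid, L ∝ μᵣN²A/R.
L₂/L₁ = (6) × (0.25) × (0.2)^-1 = 7.50.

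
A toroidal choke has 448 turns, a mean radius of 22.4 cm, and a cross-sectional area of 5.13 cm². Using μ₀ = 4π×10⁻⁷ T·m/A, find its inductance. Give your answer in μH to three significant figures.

L ≈ 91.9 μH

For a thin toroid, L = μ₀N²A/(2πR).
L = (4π×10⁻⁷)(448)²(5.130×10^-4) / (2π×0.224 m) = 9.193×10^-5 H.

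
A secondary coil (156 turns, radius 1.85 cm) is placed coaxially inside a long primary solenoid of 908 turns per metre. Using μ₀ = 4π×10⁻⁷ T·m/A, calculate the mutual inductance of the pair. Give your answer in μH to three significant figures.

M ≈ 191 μH

The outer solenoid produces a uniform field B₁ = μ₀n₁I₁ across the inner coil,
so the flux linkage is N₂Φ = N₂B₁A₂ = μ₀n₁N₂A₂·I₁, giving M = μ₀n₁N₂A₂.
A₂ = πr² = π(1.850×10^-2 m)² = 1.075×10^-3 m².
M = (4π×10⁻⁷)(908)(156)(1.075×10^-3) = 1.914×10^-4 H.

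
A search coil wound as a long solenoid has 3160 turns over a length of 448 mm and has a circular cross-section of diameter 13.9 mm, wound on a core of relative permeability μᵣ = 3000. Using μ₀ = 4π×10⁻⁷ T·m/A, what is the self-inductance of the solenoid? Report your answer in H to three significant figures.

L ≈ 12.8 H

A = π(d/2)² = π(6.950×10^-3 m)² = 1.517×10^-4 m².
For a long solenoid, L = μ₀μᵣN²A/ℓ.
L = (4π×10⁻⁷)(3000)(3160)²(1.517×10^-4)/(0.448 m) = 12.75 H.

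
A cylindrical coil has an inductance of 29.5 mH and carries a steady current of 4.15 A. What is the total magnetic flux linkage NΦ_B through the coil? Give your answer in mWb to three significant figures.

From L = NΦ_B/I, the flux linkage is NΦ_B = LI.
NΦ_B = (2.950×10^-2 H)(4.15 A) = 0.1224 Wb.

NΦ_B ≈ 122 mWb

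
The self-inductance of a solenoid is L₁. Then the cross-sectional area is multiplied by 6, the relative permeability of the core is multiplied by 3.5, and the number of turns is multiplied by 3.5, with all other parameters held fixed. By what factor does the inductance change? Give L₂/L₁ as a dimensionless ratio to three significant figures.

For a solenoid, L ∝ μᵣN²A/ℓ.
L₂/L₁ = (6) × (3.5) × (3.5)^2 = 257.

L₂/L₁ = 257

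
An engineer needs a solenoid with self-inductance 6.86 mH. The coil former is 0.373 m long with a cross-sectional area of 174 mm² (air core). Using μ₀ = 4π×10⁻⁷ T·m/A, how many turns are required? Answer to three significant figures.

N ≈ 3420 turns

A = 174 mm² = 1.740×10^-4 m².
From L = μ₀N²A/ℓ, N = √(Lℓ / (μ₀A)).
N = √[(6.860×10^-3)(0.373) / ((4π×10⁻⁷)×1.740×10^-4)] = √(1.170×10^7) ≈ 3420.9.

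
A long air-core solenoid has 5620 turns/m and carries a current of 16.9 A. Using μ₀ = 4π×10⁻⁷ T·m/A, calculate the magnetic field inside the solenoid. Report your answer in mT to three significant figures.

B ≈ 119 mT

Inside a long solenoid, B = μ₀nI.
B = (4π×10⁻⁷)(5.620×10^3 m⁻¹)(16.9 A) = 0.1194 T.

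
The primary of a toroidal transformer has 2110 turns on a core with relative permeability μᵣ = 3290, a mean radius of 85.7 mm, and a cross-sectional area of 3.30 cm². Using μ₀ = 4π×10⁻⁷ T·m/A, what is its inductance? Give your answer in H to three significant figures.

For a thin toroid, L = μ₀μᵣN²A/(2πR).
L = (4π×10⁻⁷)(3290)(2110)²(3.300×10^-4) / (2π×8.570×10^-2 m) = 11.28 H.

L ≈ 11.3 H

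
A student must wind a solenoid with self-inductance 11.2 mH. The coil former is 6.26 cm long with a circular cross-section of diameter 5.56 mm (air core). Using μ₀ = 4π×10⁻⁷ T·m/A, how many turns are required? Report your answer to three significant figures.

A = π(d/2)² = π(2.780×10^-3 m)² = 2.428×10^-5 m².
From L = μ₀N²A/ℓ, N = √(Lℓ / (μ₀A)).
N = √[(1.120×10^-2)(6.260×10^-2) / ((4π×10⁻⁷)×2.428×10^-5)] = √(2.298×10^7) ≈ 4793.7.

N ≈ 4790 turns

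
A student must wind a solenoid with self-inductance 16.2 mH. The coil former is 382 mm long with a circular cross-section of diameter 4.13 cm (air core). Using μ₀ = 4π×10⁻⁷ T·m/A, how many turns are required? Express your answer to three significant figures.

N ≈ 1920 turns

A = π(d/2)² = π(2.065×10^-2 m)² = 1.340×10^-3 m².
From L = μ₀N²A/ℓ, N = √(Lℓ / (μ₀A)).
N = √[(1.620×10^-2)(0.382) / ((4π×10⁻⁷)×1.340×10^-3)] = √(3.676×10^6) ≈ 1917.3.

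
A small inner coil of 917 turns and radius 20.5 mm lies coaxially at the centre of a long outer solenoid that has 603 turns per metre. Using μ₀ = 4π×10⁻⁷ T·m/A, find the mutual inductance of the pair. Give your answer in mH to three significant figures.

The outer solenoid produces a uniform field B₁ = μ₀n₁I₁ across the inner coil,
so the flux linkage is N₂Φ = N₂B₁A₂ = μ₀n₁N₂A₂·I₁, giving M = μ₀n₁N₂A₂.
A₂ = πr² = π(2.050×10^-2 m)² = 1.320×10^-3 m².
M = (4π×10⁻⁷)(603)(917)(1.320×10^-3) = 9.174×10^-4 H.

M ≈ 0.917 mH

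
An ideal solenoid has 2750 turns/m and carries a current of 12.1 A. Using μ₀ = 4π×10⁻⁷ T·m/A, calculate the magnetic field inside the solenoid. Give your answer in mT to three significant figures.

Inside a long solenoid, B = μ₀nI.
B = (4π×10⁻⁷)(2.750×10^3 m⁻¹)(12.1 A) = 4.181×10^-2 T.

B ≈ 41.8 mT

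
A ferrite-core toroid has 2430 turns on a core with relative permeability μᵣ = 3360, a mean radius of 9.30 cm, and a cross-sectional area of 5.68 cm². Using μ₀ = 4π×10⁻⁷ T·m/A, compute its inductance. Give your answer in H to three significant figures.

L ≈ 24.2 H

For a thin toroid, L = μ₀μᵣN²A/(2πR).
L = (4π×10⁻⁷)(3360)(2430)²(5.680×10^-4) / (2π×9.300×10^-2 m) = 24.24 H.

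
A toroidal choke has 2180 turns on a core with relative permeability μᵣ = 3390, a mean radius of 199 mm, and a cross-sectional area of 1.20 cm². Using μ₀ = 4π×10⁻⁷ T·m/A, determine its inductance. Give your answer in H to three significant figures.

For a thin toroid, L = μ₀μᵣN²A/(2πR).
L = (4π×10⁻⁷)(3390)(2180)²(1.200×10^-4) / (2π×0.199 m) = 1.943 H.

L ≈ 1.94 H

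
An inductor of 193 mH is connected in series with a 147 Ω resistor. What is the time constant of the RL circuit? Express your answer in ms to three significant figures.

τ = L/R = (0.193 H)/(147 Ω) = 1.313×10^-3 s.

τ ≈ 1.31 ms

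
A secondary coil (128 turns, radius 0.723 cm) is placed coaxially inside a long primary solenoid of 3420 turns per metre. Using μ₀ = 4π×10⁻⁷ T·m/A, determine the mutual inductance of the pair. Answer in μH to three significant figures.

The outer solenoid produces a uniform field B₁ = μ₀n₁I₁ across the inner coil,
so the flux linkage is N₂Φ = N₂B₁A₂ = μ₀n₁N₂A₂·I₁, giving M = μ₀n₁N₂A₂.
A₂ = πr² = π(7.230×10^-3 m)² = 1.642×10^-4 m².
M = (4π×10⁻⁷)(3420)(128)(1.642×10^-4) = 9.034×10^-5 H.

M ≈ 90.3 μH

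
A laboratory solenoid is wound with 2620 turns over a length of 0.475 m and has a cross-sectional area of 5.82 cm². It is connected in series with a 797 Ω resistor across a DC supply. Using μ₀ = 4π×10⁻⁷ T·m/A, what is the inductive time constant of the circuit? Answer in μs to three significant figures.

A = 5.82 cm² = 5.820×10^-4 m².
L = μ₀N²A/ℓ = (4π×10⁻⁷)(2620)²(5.820×10^-4)/(0.475) = 1.057×10^-2 H.
τ = L/R = (1.057×10^-2)/(797) = 1.326×10^-5 s.

τ ≈ 13.3 μs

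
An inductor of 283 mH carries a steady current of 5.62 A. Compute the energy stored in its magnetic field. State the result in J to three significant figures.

Stored magnetic energy: U = ½LI².
U = ½(0.283 H)(5.62 A)² = 4.469 J.

U ≈ 4.47 J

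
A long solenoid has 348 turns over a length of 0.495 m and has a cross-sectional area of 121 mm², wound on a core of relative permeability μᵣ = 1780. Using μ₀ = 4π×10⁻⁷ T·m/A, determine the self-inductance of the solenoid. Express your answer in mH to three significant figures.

A = 121 mm² = 1.210×10^-4 m².
For a long solenoid, L = μ₀μᵣN²A/ℓ.
L = (4π×10⁻⁷)(1780)(348)²(1.210×10^-4)/(0.495 m) = 6.622×10^-2 H.

L ≈ 66.2 mH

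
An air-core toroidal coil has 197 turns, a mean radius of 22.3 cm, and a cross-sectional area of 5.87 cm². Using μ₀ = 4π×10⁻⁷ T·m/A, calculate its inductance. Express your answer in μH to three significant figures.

L ≈ 20.4 μH

For a thin toroid, L = μ₀N²A/(2πR).
L = (4π×10⁻⁷)(197)²(5.870×10^-4) / (2π×0.223 m) = 2.043×10^-5 H.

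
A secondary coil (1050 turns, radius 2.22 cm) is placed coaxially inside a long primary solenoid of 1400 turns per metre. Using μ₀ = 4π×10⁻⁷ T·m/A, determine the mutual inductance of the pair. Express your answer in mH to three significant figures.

M ≈ 2.86 mH

The outer solenoid produces a uniform field B₁ = μ₀n₁I₁ across the inner coil,
so the flux linkage is N₂Φ = N₂B₁A₂ = μ₀n₁N₂A₂·I₁, giving M = μ₀n₁N₂A₂.
A₂ = πr² = π(2.220×10^-2 m)² = 1.548×10^-3 m².
M = (4π×10⁻⁷)(1400)(1050)(1.548×10^-3) = 2.860×10^-3 H.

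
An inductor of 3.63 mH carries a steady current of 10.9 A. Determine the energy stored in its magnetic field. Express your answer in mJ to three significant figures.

U ≈ 216 mJ

Stored magnetic energy: U = ½LI².
U = ½(3.630×10^-3 H)(10.9 A)² = 0.2156 J.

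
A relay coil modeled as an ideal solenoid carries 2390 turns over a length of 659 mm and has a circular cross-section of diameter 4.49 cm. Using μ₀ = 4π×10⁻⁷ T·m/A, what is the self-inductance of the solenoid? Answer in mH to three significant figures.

L ≈ 17.2 mH

A = π(d/2)² = π(2.245×10^-2 m)² = 1.583×10^-3 m².
For a long solenoid, L = μ₀N²A/ℓ.
L = (4π×10⁻⁷)(2390)²(1.583×10^-3)/(0.659 m) = 1.7247×10^-2 H.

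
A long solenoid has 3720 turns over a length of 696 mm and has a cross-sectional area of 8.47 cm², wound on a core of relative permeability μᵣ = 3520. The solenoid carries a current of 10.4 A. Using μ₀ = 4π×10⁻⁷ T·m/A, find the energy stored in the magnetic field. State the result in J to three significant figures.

U ≈ 4030 J

A = 8.47 cm² = 8.470×10^-4 m².
L = μ₀μᵣN²A/ℓ = (4π×10⁻⁷)(3520)(3720)²(8.470×10^-4)/(0.696) = 74.49 H.
U = ½LI² = ½(74.49)(10.4)² = 4.029×10^3 J.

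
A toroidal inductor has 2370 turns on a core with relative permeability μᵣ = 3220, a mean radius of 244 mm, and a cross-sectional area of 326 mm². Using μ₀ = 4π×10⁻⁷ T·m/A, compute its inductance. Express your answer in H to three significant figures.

L ≈ 4.83 H

For a thin toroid, L = μ₀μᵣN²A/(2πR).
L = (4π×10⁻⁷)(3220)(2370)²(3.260×10^-4) / (2π×0.244 m) = 4.833 H.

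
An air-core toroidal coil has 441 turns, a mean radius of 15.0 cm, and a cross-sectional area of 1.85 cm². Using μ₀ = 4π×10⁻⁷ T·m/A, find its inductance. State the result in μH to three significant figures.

L ≈ 48.0 μH

For a thin toroid, L = μ₀N²A/(2πR).
L = (4π×10⁻⁷)(441)²(1.850×10^-4) / (2π×0.15 m) = 4.797×10^-5 H.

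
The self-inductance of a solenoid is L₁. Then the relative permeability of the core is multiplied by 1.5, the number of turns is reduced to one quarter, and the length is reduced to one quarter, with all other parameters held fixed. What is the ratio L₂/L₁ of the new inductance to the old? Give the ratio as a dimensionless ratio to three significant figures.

For a solenoid, L ∝ μᵣN²A/ℓ.
L₂/L₁ = (1.5) × (0.25)^2 × (0.25)^-1 = 0.375.

L₂/L₁ = 0.375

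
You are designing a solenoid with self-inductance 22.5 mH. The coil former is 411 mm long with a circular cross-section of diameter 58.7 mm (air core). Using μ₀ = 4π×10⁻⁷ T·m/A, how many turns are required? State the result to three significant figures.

A = π(d/2)² = π(2.935×10^-2 m)² = 2.706×10^-3 m².
From L = μ₀N²A/ℓ, N = √(Lℓ / (μ₀A)).
N = √[(2.250×10^-2)(0.411) / ((4π×10⁻⁷)×2.706×10^-3)] = √(2.719×10^6) ≈ 1649.0.

N ≈ 1650 turns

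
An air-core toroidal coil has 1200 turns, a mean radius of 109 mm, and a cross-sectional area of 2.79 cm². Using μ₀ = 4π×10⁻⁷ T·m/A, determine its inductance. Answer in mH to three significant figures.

For a thin toroid, L = μ₀N²A/(2πR).
L = (4π×10⁻⁷)(1200)²(2.790×10^-4) / (2π×0.109 m) = 7.372×10^-4 H.

L ≈ 0.737 mH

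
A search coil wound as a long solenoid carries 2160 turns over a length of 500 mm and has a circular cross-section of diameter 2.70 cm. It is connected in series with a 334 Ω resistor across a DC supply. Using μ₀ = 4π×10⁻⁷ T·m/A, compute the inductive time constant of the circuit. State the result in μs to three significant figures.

A = π(d/2)² = π(1.350×10^-2 m)² = 5.726×10^-4 m².
L = μ₀N²A/ℓ = (4π×10⁻⁷)(2160)²(5.726×10^-4)/(0.5) = 6.714×10^-3 H.
τ = L/R = (6.714×10^-3)/(334) = 2.010×10^-5 s.

τ ≈ 20.1 μs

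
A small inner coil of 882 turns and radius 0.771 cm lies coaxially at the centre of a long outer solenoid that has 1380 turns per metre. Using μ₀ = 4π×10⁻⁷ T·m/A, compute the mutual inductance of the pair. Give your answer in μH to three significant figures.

M ≈ 286 μH

The outer solenoid produces a uniform field B₁ = μ₀n₁I₁ across the inner coil,
so the flux linkage is N₂Φ = N₂B₁A₂ = μ₀n₁N₂A₂·I₁, giving M = μ₀n₁N₂A₂.
A₂ = πr² = π(7.710×10^-3 m)² = 1.867×10^-4 m².
M = (4π×10⁻⁷)(1380)(882)(1.867×10^-4) = 2.856×10^-4 H.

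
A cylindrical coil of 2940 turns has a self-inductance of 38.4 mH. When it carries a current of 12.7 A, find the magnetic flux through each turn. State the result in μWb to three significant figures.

Φ_B ≈ 166 μWb

From L = NΦ_B/I, the flux per turn is Φ_B = LI/N.
Φ_B = (3.840×10^-2 H)(12.7 A)/2940 = 1.659×10^-4 Wb.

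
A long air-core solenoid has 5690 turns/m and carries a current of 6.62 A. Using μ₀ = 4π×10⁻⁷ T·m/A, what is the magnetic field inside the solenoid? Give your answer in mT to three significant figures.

Inside a long solenoid, B = μ₀nI.
B = (4π×10⁻⁷)(5.690×10^3 m⁻¹)(6.62 A) = 4.733×10^-2 T.

B ≈ 47.3 mT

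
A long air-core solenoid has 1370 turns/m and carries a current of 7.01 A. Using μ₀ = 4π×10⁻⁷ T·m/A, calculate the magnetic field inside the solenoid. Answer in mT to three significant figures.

Inside a long solenoid, B = μ₀nI.
B = (4π×10⁻⁷)(1.370×10^3 m⁻¹)(7.01 A) = 1.207×10^-2 T.

B ≈ 12.1 mT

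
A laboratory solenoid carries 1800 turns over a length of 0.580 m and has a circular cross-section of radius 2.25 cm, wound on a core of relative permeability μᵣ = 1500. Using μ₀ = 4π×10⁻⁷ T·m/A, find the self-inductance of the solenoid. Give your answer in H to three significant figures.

L ≈ 16.7 H

A = πr² = π(2.250×10^-2 m)² = 1.590×10^-3 m².
For a long solenoid, L = μ₀μᵣN²A/ℓ.
L = (4π×10⁻⁷)(1500)(1800)²(1.590×10^-3)/(0.58 m) = 16.747 H.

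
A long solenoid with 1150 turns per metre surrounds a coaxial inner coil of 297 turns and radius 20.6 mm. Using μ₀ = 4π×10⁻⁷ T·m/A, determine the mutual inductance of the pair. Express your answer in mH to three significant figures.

M ≈ 0.572 mH

The outer solenoid produces a uniform field B₁ = μ₀n₁I₁ across the inner coil,
so the flux linkage is N₂Φ = N₂B₁A₂ = μ₀n₁N₂A₂·I₁, giving M = μ₀n₁N₂A₂.
A₂ = πr² = π(2.060×10^-2 m)² = 1.333×10^-3 m².
M = (4π×10⁻⁷)(1150)(297)(1.333×10^-3) = 5.722×10^-4 H.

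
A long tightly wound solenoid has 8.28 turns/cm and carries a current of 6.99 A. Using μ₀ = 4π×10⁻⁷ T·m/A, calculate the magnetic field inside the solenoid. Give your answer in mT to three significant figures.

B ≈ 7.27 mT

Inside a long solenoid, B = μ₀nI.
B = (4π×10⁻⁷)(828 m⁻¹)(6.99 A) = 7.273×10^-3 T.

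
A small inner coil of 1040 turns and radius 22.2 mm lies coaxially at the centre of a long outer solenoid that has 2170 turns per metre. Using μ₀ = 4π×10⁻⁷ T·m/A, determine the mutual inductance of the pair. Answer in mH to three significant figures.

M ≈ 4.39 mH

The outer solenoid produces a uniform field B₁ = μ₀n₁I₁ across the inner coil,
so the flux linkage is N₂Φ = N₂B₁A₂ = μ₀n₁N₂A₂·I₁, giving M = μ₀n₁N₂A₂.
A₂ = πr² = π(2.220×10^-2 m)² = 1.548×10^-3 m².
M = (4π×10⁻⁷)(2170)(1040)(1.548×10^-3) = 4.391×10^-3 H.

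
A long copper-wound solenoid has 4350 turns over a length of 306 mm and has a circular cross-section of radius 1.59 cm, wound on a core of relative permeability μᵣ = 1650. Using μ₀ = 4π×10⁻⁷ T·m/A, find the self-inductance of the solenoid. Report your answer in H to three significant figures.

A = πr² = π(1.590×10^-2 m)² = 7.942×10^-4 m².
For a long solenoid, L = μ₀μᵣN²A/ℓ.
L = (4π×10⁻⁷)(1650)(4350)²(7.942×10^-4)/(0.306 m) = 101.8 H.

L ≈ 102 H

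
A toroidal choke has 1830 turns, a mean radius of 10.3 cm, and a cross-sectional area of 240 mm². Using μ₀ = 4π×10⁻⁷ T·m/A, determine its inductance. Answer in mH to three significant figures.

L ≈ 1.56 mH

For a thin toroid, L = μ₀N²A/(2πR).
L = (4π×10⁻⁷)(1830)²(2.400×10^-4) / (2π×0.103 m) = 1.561×10^-3 H.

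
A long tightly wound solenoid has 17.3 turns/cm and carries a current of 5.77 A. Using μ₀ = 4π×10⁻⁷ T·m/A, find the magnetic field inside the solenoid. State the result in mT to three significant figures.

Inside a long solenoid, B = μ₀nI.
B = (4π×10⁻⁷)(1.730×10^3 m⁻¹)(5.77 A) = 1.254×10^-2 T.

B ≈ 12.5 mT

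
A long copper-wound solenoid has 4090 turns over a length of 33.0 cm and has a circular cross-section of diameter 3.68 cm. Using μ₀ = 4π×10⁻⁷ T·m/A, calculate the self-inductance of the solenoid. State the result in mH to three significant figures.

A = π(d/2)² = π(1.840×10^-2 m)² = 1.064×10^-3 m².
For a long solenoid, L = μ₀N²A/ℓ.
L = (4π×10⁻⁷)(4090)²(1.064×10^-3)/(0.33 m) = 6.775×10^-2 H.

L ≈ 67.8 mH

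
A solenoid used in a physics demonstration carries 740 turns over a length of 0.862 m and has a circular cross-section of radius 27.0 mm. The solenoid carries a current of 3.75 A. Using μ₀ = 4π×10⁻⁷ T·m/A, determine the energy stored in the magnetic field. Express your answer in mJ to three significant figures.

A = πr² = π(2.700×10^-2 m)² = 2.290×10^-3 m².
L = μ₀N²A/ℓ = (4π×10⁻⁷)(740)²(2.290×10^-3)/(0.862) = 1.828×10^-3 H.
U = ½LI² = ½(1.828×10^-3)(3.75)² = 1.286×10^-2 J.

U ≈ 12.9 mJ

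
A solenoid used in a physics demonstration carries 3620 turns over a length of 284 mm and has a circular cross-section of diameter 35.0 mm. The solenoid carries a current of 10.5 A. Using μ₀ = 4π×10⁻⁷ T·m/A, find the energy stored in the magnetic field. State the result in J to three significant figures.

A = π(d/2)² = π(1.750×10^-2 m)² = 9.621×10^-4 m².
L = μ₀N²A/ℓ = (4π×10⁻⁷)(3620)²(9.621×10^-4)/(0.284) = 5.579×10^-2 H.
U = ½LI² = ½(5.579×10^-2)(10.5)² = 3.075 J.

U ≈ 3.08 J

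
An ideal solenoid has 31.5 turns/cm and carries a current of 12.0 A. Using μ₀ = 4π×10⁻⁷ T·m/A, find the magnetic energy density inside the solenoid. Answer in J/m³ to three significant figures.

u ≈ 898 J/m³

B = μ₀nI = (4π×10⁻⁷)(3.150×10^3)(12.0) = 4.750×10^-2 T.
u = B²/(2μ₀) = (4.750×10^-2)²/(2×4π×10⁻⁷) = 897.8 J/m³.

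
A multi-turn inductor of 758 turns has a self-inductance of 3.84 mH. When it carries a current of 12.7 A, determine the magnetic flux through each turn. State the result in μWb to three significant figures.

Φ_B ≈ 64.3 μWb

From L = NΦ_B/I, the flux per turn is Φ_B = LI/N.
Φ_B = (3.840×10^-3 H)(12.7 A)/758 = 6.434×10^-5 Wb.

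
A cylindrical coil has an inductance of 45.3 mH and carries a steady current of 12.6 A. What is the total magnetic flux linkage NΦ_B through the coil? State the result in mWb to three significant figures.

NΦ_B ≈ 571 mWb

From L = NΦ_B/I, the flux linkage is NΦ_B = LI.
NΦ_B = (4.530×10^-2 H)(12.6 A) = 0.5708 Wb.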